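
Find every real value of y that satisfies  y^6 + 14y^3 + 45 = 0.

Let u = y^3. The equation becomes u^2 + 14u + 45 = 0.
Factor: (u + 5)(u + 9) = 0, so u = -5 or u = -9.
y^3 = -5 gives y = -(5)^(1/3) ~= -1.71.
y^3 = -9 gives y = -(9)^(1/3) ~= -2.0801.

y = -2.0801 or y = -1.71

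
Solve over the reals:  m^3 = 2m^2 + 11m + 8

Rearrange: m^3 - 2m^2 - 11m - 8 = 0.
Possible rational roots are divisors of -8. Testing m = -1 gives 0, so (m + 1) is a factor.
Divide: m^3 - 2m^2 - 11m - 8 = (m + 1)(m^2 - 3m - 8).
Apply the quadratic formula to m^2 - 3m - 8 = 0: m = (3 +/- sqrt(41))/2, i.e. m ~= 4.7016 or m ~= -1.7016.

m = -1.7016 or m = -1 or m = 4.7016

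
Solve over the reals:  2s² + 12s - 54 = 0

s = -9 or s = 3

Factor: 2(s - 3)(s + 9) = 0.
So s = 3 or s = -9.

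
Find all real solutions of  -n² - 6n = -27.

n = -9 or n = 3

Bring every term to one side: -n² - 6n + 27 = 0.
Factor: -1(n + 9)(n - 3) = 0.
So n = -9 or n = 3.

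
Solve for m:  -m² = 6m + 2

Rearrange to standard form: -m² - 6m - 2 = 0.
Discriminant: (-6)² − 4·(-1)·(-2) = 28.
Quadratic formula: m = (6 ± √28) / (-2).
So m = -3 - √(7) ≈ -5.6458 or m = -3 + √(7) ≈ -0.3542.

m = -5.6458 or m = -0.3542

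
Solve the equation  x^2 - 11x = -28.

x = 4 or x = 7

Bring every term to one side: x^2 - 11x + 28 = 0.
Factor: (x - 4)(x - 7) = 0.
So x = 4 or x = 7.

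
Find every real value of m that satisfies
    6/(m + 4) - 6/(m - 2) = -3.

m = -5.5826 or m = 3.5826

Multiply both sides by (m + 4)(m - 2):
6(m - 2) - 6(m + 4) = -3(m + 4)(m - 2).
Expand and collect terms: -3m^2 - 6m + 60 = 0.
By the quadratic formula, m = (6 +/- sqrt(756)) / -6, so m ~= -5.5826 or m ~= 3.5826.
Neither value makes a denominator zero (m != -4, m != 2), so both are valid.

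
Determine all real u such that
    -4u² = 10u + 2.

u = -2.2808 or u = -0.2192

Rearrange to standard form: -4u² - 10u - 2 = 0.
Discriminant: (-10)² − 4·(-4)·(-2) = 68.
Quadratic formula: u = (10 ± √68) / (-8).
So u = -5/4 - √(17)/4 ≈ -2.2808 or u = -5/4 + √(17)/4 ≈ -0.2192.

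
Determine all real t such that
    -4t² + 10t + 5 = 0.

t = -0.4271 or t = 2.9271

Discriminant: (10)² − 4·(-4)·5 = 180.
Quadratic formula: t = (-10 ± √180) / (-8).
So t = 5/4 - 3·√(5)/4 ≈ -0.4271 or t = 5/4 + 3·√(5)/4 ≈ 2.9271.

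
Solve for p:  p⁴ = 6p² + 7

Let u = p². The equation becomes u² - 6u - 7 = 0.
Factor: (u + 1)(u - 7) = 0, so u = -1 or u = 7.
p² = -1 < 0 has no real solution.
p² = 7 gives p = ±√(7) ≈ ±2.6458.

p = -2.6458 or p = 2.6458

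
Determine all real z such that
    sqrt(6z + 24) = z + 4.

z = -4 or z = 2

Square both sides: 6z + 24 = (z + 4)^2.
Expand and rearrange: z^2 + 2z - 8 = 0.
Solving gives z = 2 or z = -4.
Check each candidate in the original equation:
  z = 2: sqrt(36) = 6, while z + 4 = 6 — valid.
  z = -4: sqrt(0) = 0, while z + 4 = 0 — valid.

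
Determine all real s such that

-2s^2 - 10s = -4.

s = -5.3723 or s = 0.3723

Rearrange to standard form: -2s^2 - 10s + 4 = 0.
Discriminant: (-10)^2 - 4*(-2)*4 = 132.
Quadratic formula: s = (10 +/- sqrt(132)) / (-4).
So s = -sqrt(33)/2 - 5/2 ~= -5.3723 or s = -5/2 + sqrt(33)/2 ~= 0.3723.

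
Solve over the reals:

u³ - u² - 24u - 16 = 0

u = -4 or u = -0.7016 or u = 5.7016

Possible rational roots are divisors of -16. Testing u = -4 gives 0, so (u + 4) is a factor.
Divide: u³ - u² - 24u - 16 = (u + 4)(u² - 5u - 4).
Apply the quadratic formula to u² - 5u - 4 = 0: u = (5 ± √41)/2, i.e. u ≈ 5.7016 or u ≈ -0.7016.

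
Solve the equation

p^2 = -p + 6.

p = -3 or p = 2

Bring every term to one side: p^2 + p - 6 = 0.
Factor: (p + 3)(p - 2) = 0.
So p = -3 or p = 2.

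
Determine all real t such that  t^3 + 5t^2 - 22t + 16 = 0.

t = -8 or t = 1 or t = 2

Possible rational roots are divisors of 16. Testing t = 2 gives 0, so (t - 2) is a factor.
Divide: t^3 + 5t^2 - 22t + 16 = (t - 2)(t^2 + 7t - 8).
Factor the quadratic: t = 1 or t = -8.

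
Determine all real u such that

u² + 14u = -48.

Bring every term to one side: u² + 14u + 48 = 0.
Factor: (u + 6)(u + 8) = 0.
So u = -6 or u = -8.

u = -8 or u = -6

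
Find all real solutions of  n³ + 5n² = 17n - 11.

Rearrange: n³ + 5n² - 17n + 11 = 0.
Possible rational roots are divisors of 11. Testing n = 1 gives 0, so (n - 1) is a factor.
Divide: n³ + 5n² - 17n + 11 = (n - 1)(n² + 6n - 11).
Apply the quadratic formula to n² + 6n - 11 = 0: n = (-6 ± √80)/2, i.e. n ≈ 1.4721 or n ≈ -7.4721.

n = -7.4721 or n = 1 or n = 1.4721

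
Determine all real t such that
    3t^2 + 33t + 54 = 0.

Factor: 3(t + 2)(t + 9) = 0.
So t = -2 or t = -9.

t = -9 or t = -2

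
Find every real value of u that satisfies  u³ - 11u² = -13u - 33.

Rearrange: u³ - 11u² + 13u + 33 = 0.
Possible rational roots are divisors of 33. Testing u = 3 gives 0, so (u - 3) is a factor.
Divide: u³ - 11u² + 13u + 33 = (u - 3)(u² - 8u - 11).
Apply the quadratic formula to u² - 8u - 11 = 0: u = (8 ± √108)/2, i.e. u ≈ 9.1962 or u ≈ -1.1962.

u = -1.1962 or u = 3 or u = 9.1962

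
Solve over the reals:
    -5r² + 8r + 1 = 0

r = -0.1165 or r = 1.7165

Discriminant: (8)² − 4·(-5)·1 = 84.
Quadratic formula: r = (-8 ± √84) / (-10).
So r = 4/5 - √(21)/5 ≈ -0.1165 or r = 4/5 + √(21)/5 ≈ 1.7165.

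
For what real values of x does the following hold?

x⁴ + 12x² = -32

Let u = x². The equation becomes u² + 12u + 32 = 0.
Factor: (u + 4)(u + 8) = 0, so u = -4 or u = -8.
x² = -4 < 0 has no real solution.
x² = -8 < 0 has no real solution.

No real solutions.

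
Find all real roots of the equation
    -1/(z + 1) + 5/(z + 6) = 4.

z = -4.6583 or z = -1.3417

Multiply both sides by (z + 1)(z + 6):
-(z + 6) + 5(z + 1) = 4(z + 1)(z + 6).
Expand and collect terms: 4z² + 24z + 25 = 0.
By the quadratic formula, z = (-24 ± √176) / 8, so z ≈ -1.3417 or z ≈ -4.6583.
Neither value makes a denominator zero (z ≠ -1, z ≠ -6), so both are valid.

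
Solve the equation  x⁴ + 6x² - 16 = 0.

x = -1.4142 or x = 1.4142

Let u = x². The equation becomes u² + 6u - 16 = 0.
Factor: (u + 8)(u - 2) = 0, so u = -8 or u = 2.
x² = -8 < 0 has no real solution.
x² = 2 gives x = ±√(2) ≈ ±1.4142.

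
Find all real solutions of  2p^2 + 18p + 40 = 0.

Factor: 2(p + 4)(p + 5) = 0.
So p = -4 or p = -5.

p = -5 or p = -4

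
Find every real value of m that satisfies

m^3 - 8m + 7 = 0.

Possible rational roots are divisors of 7. Testing m = 1 gives 0, so (m - 1) is a factor.
Divide: m^3 - 8m + 7 = (m - 1)(m^2 + m - 7).
Apply the quadratic formula to m^2 + m - 7 = 0: m = (-1 +/- sqrt(29))/2, i.e. m ~= 2.1926 or m ~= -3.1926.

m = -3.1926 or m = 1 or m = 2.1926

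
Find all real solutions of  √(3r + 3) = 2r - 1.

Square both sides: 3r + 3 = (2r - 1)².
Expand and rearrange: 4r² - 7r - 2 = 0.
Solving gives r = 2 or r = -0.25.
Check each candidate in the original equation:
  r = 2: √(9) = 3, while 2r - 1 = 3 — valid.
  r = -0.25: √(2.25) = 1.5, while 2r - 1 = -1.5 — extraneous.

r = 2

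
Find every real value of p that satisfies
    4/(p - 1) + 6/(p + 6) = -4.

p = -7.6949 or p = 0.1949

Multiply both sides by (p - 1)(p + 6):
4(p + 6) + 6(p - 1) = -4(p - 1)(p + 6).
Expand and collect terms: -4p^2 - 30p + 6 = 0.
By the quadratic formula, p = (30 +/- sqrt(996)) / -8, so p ~= -7.6949 or p ~= 0.1949.
Neither value makes a denominator zero (p != 1, p != -6), so both are valid.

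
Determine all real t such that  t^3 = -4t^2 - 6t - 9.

t = -3

Rearrange: t^3 + 4t^2 + 6t + 9 = 0.
Possible rational roots are divisors of 9. Testing t = -3 gives 0, so (t + 3) is a factor.
Divide: t^3 + 4t^2 + 6t + 9 = (t + 3)(t^2 + t + 3).
The quadratic t^2 + t + 3 has discriminant -11 < 0, so no further real roots.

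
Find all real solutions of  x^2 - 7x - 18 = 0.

x = -2 or x = 9

Factor: (x - 9)(x + 2) = 0.
So x = 9 or x = -2.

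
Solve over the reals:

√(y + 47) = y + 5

y = 2

Square both sides: y + 47 = (y + 5)².
Expand and rearrange: y² + 9y - 22 = 0.
Solving gives y = 2 or y = -11.
Check each candidate in the original equation:
  y = 2: √(49) = 7, while y + 5 = 7 — valid.
  y = -11: √(36) = 6, while y + 5 = -6 — extraneous.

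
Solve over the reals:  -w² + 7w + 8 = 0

Factor: -1(w + 1)(w - 8) = 0.
So w = -1 or w = 8.

w = -1 or w = 8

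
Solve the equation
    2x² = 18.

Bring every term to one side: 2x² - 18 = 0.
Factor: 2(x - 3)(x + 3) = 0.
So x = 3 or x = -3.

x = -3 or x = 3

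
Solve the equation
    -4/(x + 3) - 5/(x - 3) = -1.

Multiply both sides by (x + 3)(x - 3):
-4(x - 3) - 5(x + 3) = -(x + 3)(x - 3).
Expand and collect terms: -x^2 + 9x + 12 = 0.
By the quadratic formula, x = (-9 +/- sqrt(129)) / -2, so x ~= -1.1789 or x ~= 10.1789.
Neither value makes a denominator zero (x != -3, x != 3), so both are valid.

x = -1.1789 or x = 10.1789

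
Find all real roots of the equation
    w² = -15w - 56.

w = -8 or w = -7

Bring every term to one side: w² + 15w + 56 = 0.
Factor: (w + 7)(w + 8) = 0.
So w = -7 or w = -8.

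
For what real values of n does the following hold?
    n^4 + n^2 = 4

Let u = n^2. The equation becomes u^2 + u - 4 = 0.
By the quadratic formula, u = -1/2 + sqrt(17)/2 or u = -sqrt(17)/2 - 1/2.
n^2 = -1/2 + sqrt(17)/2 gives n = +/-sqrt(-1/2 + sqrt(17)/2) ~= +/-1.2496.
n^2 = -sqrt(17)/2 - 1/2 < 0 has no real solution.

n = -1.2496 or n = 1.2496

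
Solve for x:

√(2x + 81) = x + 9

Square both sides: 2x + 81 = (x + 9)².
Expand and rearrange: x² + 16x = 0.
Solving gives x = 0 or x = -16.
Check each candidate in the original equation:
  x = 0: √(81) = 9, while x + 9 = 9 — valid.
  x = -16: √(49) = 7, while x + 9 = -7 — extraneous.

x = 0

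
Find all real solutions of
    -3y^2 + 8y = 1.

y = 0.1315 or y = 2.5352

Rearrange to standard form: -3y^2 + 8y - 1 = 0.
Discriminant: (8)^2 - 4*(-3)*(-1) = 52.
Quadratic formula: y = (-8 +/- sqrt(52)) / (-6).
So y = 4/3 - sqrt(13)/3 ~= 0.1315 or y = sqrt(13)/3 + 4/3 ~= 2.5352.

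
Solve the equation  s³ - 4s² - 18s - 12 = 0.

Possible rational roots are divisors of -12. Testing s = -2 gives 0, so (s + 2) is a factor.
Divide: s³ - 4s² - 18s - 12 = (s + 2)(s² - 6s - 6).
Apply the quadratic formula to s² - 6s - 6 = 0: s = (6 ± √60)/2, i.e. s ≈ 6.873 or s ≈ -0.873.

s = -2 or s = -0.873 or s = 6.873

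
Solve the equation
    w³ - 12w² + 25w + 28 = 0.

Possible rational roots are divisors of 28. Testing w = 4 gives 0, so (w - 4) is a factor.
Divide: w³ - 12w² + 25w + 28 = (w - 4)(w² - 8w - 7).
Apply the quadratic formula to w² - 8w - 7 = 0: w = (8 ± √92)/2, i.e. w ≈ 8.7958 or w ≈ -0.7958.

w = -0.7958 or w = 4 or w = 8.7958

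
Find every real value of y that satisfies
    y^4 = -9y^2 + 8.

Let u = y^2. The equation becomes u^2 + 9u - 8 = 0.
By the quadratic formula, u = -9/2 + sqrt(113)/2 or u = -sqrt(113)/2 - 9/2.
y^2 = -9/2 + sqrt(113)/2 gives y = +/-sqrt(-9/2 + sqrt(113)/2) ~= +/-0.9028.
y^2 = -sqrt(113)/2 - 9/2 < 0 has no real solution.

y = -0.9028 or y = 0.9028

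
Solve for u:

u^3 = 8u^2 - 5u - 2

u = -0.2749 or u = 1 or u = 7.2749

Rearrange: u^3 - 8u^2 + 5u + 2 = 0.
Possible rational roots are divisors of 2. Testing u = 1 gives 0, so (u - 1) is a factor.
Divide: u^3 - 8u^2 + 5u + 2 = (u - 1)(u^2 - 7u - 2).
Apply the quadratic formula to u^2 - 7u - 2 = 0: u = (7 +/- sqrt(57))/2, i.e. u ~= 7.2749 or u ~= -0.2749.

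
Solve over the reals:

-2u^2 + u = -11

u = -2.1085 or u = 2.6085

Rearrange to standard form: -2u^2 + u + 11 = 0.
Discriminant: (1)^2 - 4*(-2)*11 = 89.
Quadratic formula: u = (-1 +/- sqrt(89)) / (-4).
So u = 1/4 - sqrt(89)/4 ~= -2.1085 or u = 1/4 + sqrt(89)/4 ~= 2.6085.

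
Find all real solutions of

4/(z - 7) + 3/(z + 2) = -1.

z = -6.2915 or z = 4.2915

Multiply both sides by (z - 7)(z + 2):
4(z + 2) + 3(z - 7) = -(z - 7)(z + 2).
Expand and collect terms: -z² - 2z + 27 = 0.
By the quadratic formula, z = (2 ± √112) / -2, so z ≈ -6.2915 or z ≈ 4.2915.
Neither value makes a denominator zero (z ≠ 7, z ≠ -2), so both are valid.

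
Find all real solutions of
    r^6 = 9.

r = -1.4422 or r = 1.4422

Let u = r^3. The equation becomes u^2 - 9 = 0.
Factor: (u - 3)(u + 3) = 0, so u = 3 or u = -3.
r^3 = 3 gives r = (3)^(1/3) ~= 1.4422.
r^3 = -3 gives r = -(3)^(1/3) ~= -1.4422.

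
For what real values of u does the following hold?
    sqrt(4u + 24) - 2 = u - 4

Isolate the radical: sqrt(4u + 24) = u - 2.
Square both sides: 4u + 24 = (u - 2)^2.
Expand and rearrange: u^2 - 8u - 20 = 0.
Solving gives u = 10 or u = -2.
Check each candidate in the original equation:
  u = 10: sqrt(64) = 8, while u - 2 = 8 — valid.
  u = -2: sqrt(16) = 4, while u - 2 = -4 — extraneous.

u = 10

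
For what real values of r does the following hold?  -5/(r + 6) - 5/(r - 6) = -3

Multiply both sides by (r + 6)(r - 6):
-5(r - 6) - 5(r + 6) = -3(r + 6)(r - 6).
Expand and collect terms: -3r² + 10r + 108 = 0.
By the quadratic formula, r = (-10 ± √1396) / -6, so r ≈ -4.5605 or r ≈ 7.8938.
Neither value makes a denominator zero (r ≠ -6, r ≠ 6), so both are valid.

r = -4.5605 or r = 7.8938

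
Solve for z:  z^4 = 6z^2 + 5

Let u = z^2. The equation becomes u^2 - 6u - 5 = 0.
By the quadratic formula, u = 3 + sqrt(14) or u = 3 - sqrt(14).
z^2 = 3 + sqrt(14) gives z = +/-sqrt(3 + sqrt(14)) ~= +/-2.5965.
z^2 = 3 - sqrt(14) < 0 has no real solution.

z = -2.5965 or z = 2.5965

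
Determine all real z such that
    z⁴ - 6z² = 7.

z = -2.6458 or z = 2.6458

Let u = z². The equation becomes u² - 6u - 7 = 0.
Factor: (u + 1)(u - 7) = 0, so u = -1 or u = 7.
z² = -1 < 0 has no real solution.
z² = 7 gives z = ±√(7) ≈ ±2.6458.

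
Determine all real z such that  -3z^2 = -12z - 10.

z = -0.708 or z = 4.708

Rearrange to standard form: -3z^2 + 12z + 10 = 0.
Discriminant: (12)^2 - 4*(-3)*10 = 264.
Quadratic formula: z = (-12 +/- sqrt(264)) / (-6).
So z = 2 - sqrt(66)/3 ~= -0.708 or z = 2 + sqrt(66)/3 ~= 4.708.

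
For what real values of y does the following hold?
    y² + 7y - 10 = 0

Discriminant: (7)² − 4·1·(-10) = 89.
Quadratic formula: y = (-7 ± √89) / 2.
So y = -7/2 + √(89)/2 ≈ 1.217 or y = -√(89)/2 - 7/2 ≈ -8.217.

y = -8.217 or y = 1.217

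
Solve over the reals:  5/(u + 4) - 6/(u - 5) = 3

Multiply both sides by (u + 4)(u - 5):
5(u - 5) - 6(u + 4) = 3(u + 4)(u - 5).
Expand and collect terms: 3u^2 - 2u - 11 = 0.
By the quadratic formula, u = (2 +/- sqrt(136)) / 6, so u ~= 2.277 or u ~= -1.6103.
Neither value makes a denominator zero (u != -4, u != 5), so both are valid.

u = -1.6103 or u = 2.277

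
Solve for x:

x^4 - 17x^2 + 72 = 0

x = -3 or x = -2.8284 or x = 2.8284 or x = 3

Let u = x^2. The equation becomes u^2 - 17u + 72 = 0.
Factor: (u - 9)(u - 8) = 0, so u = 9 or u = 8.
x^2 = 9 gives x = +/-3.
x^2 = 8 gives x = +/-2*sqrt(2) ~= +/-2.8284.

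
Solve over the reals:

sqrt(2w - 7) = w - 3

Square both sides: 2w - 7 = (w - 3)^2.
Expand and rearrange: w^2 - 8w + 16 = 0.
This gives the repeated root w = 4.
Check in the original equation:
  w = 4: sqrt(1) = 1, while w - 3 = 1 — valid.

w = 4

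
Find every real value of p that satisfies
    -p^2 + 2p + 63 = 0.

Factor: -1(p + 7)(p - 9) = 0.
So p = -7 or p = 9.

p = -7 or p = 9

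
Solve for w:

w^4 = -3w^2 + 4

Let u = w^2. The equation becomes u^2 + 3u - 4 = 0.
Factor: (u + 4)(u - 1) = 0, so u = -4 or u = 1.
w^2 = -4 < 0 has no real solution.
w^2 = 1 gives w = +/-1.

w = -1 or w = 1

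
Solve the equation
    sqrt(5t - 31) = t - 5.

t = 7 or t = 8

Square both sides: 5t - 31 = (t - 5)^2.
Expand and rearrange: t^2 - 15t + 56 = 0.
Solving gives t = 8 or t = 7.
Check each candidate in the original equation:
  t = 8: sqrt(9) = 3, while t - 5 = 3 — valid.
  t = 7: sqrt(4) = 2, while t - 5 = 2 — valid.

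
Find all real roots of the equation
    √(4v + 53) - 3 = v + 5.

Isolate the radical: √(4v + 53) = v + 8.
Square both sides: 4v + 53 = (v + 8)².
Expand and rearrange: v² + 12v + 11 = 0.
Solving gives v = -1 or v = -11.
Check each candidate in the original equation:
  v = -1: √(49) = 7, while v + 8 = 7 — valid.
  v = -11: √(9) = 3, while v + 8 = -3 — extraneous.

v = -1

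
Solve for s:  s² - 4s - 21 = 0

Factor: (s + 3)(s - 7) = 0.
So s = -3 or s = 7.

s = -3 or s = 7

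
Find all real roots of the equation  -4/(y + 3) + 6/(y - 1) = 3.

Multiply both sides by (y + 3)(y - 1):
-4(y - 1) + 6(y + 3) = 3(y + 3)(y - 1).
Expand and collect terms: 3y^2 + 4y - 31 = 0.
By the quadratic formula, y = (-4 +/- sqrt(388)) / 6, so y ~= 2.6163 or y ~= -3.9496.
Neither value makes a denominator zero (y != -3, y != 1), so both are valid.

y = -3.9496 or y = 2.6163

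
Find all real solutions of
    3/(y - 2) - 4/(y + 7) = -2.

y = -4.386 or y = -0.114

Multiply both sides by (y - 2)(y + 7):
3(y + 7) - 4(y - 2) = -2(y - 2)(y + 7).
Expand and collect terms: -2y² - 9y - 1 = 0.
By the quadratic formula, y = (9 ± √73) / -4, so y ≈ -4.386 or y ≈ -0.114.
Neither value makes a denominator zero (y ≠ 2, y ≠ -7), so both are valid.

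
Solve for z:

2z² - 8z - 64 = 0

Factor: 2(z + 4)(z - 8) = 0.
So z = -4 or z = 8.

z = -4 or z = 8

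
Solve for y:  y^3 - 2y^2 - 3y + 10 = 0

y = -2

Possible rational roots are divisors of 10. Testing y = -2 gives 0, so (y + 2) is a factor.
Divide: y^3 - 2y^2 - 3y + 10 = (y + 2)(y^2 - 4y + 5).
The quadratic y^2 - 4y + 5 has discriminant -4 < 0, so no further real roots.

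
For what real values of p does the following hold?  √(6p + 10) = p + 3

p = -1 or p = 1

Square both sides: 6p + 10 = (p + 3)².
Expand and rearrange: p² - 1 = 0.
Solving gives p = 1 or p = -1.
Check each candidate in the original equation:
  p = 1: √(16) = 4, while p + 3 = 4 — valid.
  p = -1: √(4) = 2, while p + 3 = 2 — valid.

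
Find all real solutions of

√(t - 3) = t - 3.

t = 3 or t = 4

Square both sides: t - 3 = (t - 3)².
Expand and rearrange: t² - 7t + 12 = 0.
Solving gives t = 4 or t = 3.
Check each candidate in the original equation:
  t = 4: √(1) = 1, while t - 3 = 1 — valid.
  t = 3: √(0) = 0, while t - 3 = 0 — valid.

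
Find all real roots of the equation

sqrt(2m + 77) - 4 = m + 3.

m = 2

Isolate the radical: sqrt(2m + 77) = m + 7.
Square both sides: 2m + 77 = (m + 7)^2.
Expand and rearrange: m^2 + 12m - 28 = 0.
Solving gives m = 2 or m = -14.
Check each candidate in the original equation:
  m = 2: sqrt(81) = 9, while m + 7 = 9 — valid.
  m = -14: sqrt(49) = 7, while m + 7 = -7 — extraneous.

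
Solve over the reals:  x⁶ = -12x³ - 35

x = -1.9129 or x = -1.71

Let u = x³. The equation becomes u² + 12u + 35 = 0.
Factor: (u + 5)(u + 7) = 0, so u = -5 or u = -7.
x³ = -5 gives x = -∛(5) ≈ -1.71.
x³ = -7 gives x = -∛(7) ≈ -1.9129.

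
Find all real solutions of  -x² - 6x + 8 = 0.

x = -7.1231 or x = 1.1231

Discriminant: (-6)² − 4·(-1)·8 = 68.
Quadratic formula: x = (6 ± √68) / (-2).
So x = -√(17) - 3 ≈ -7.1231 or x = -3 + √(17) ≈ 1.1231.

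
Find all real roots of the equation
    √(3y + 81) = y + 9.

Square both sides: 3y + 81 = (y + 9)².
Expand and rearrange: y² + 15y = 0.
Solving gives y = 0 or y = -15.
Check each candidate in the original equation:
  y = 0: √(81) = 9, while y + 9 = 9 — valid.
  y = -15: √(36) = 6, while y + 9 = -6 — extraneous.

y = 0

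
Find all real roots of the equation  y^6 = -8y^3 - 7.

y = -1.9129 or y = -1

Let u = y^3. The equation becomes u^2 + 8u + 7 = 0.
Factor: (u + 1)(u + 7) = 0, so u = -1 or u = -7.
y^3 = -1 gives y = -1.
y^3 = -7 gives y = -(7)^(1/3) ~= -1.9129.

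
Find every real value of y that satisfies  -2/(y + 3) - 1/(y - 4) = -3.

Multiply both sides by (y + 3)(y - 4):
-2(y - 4) - (y + 3) = -3(y + 3)(y - 4).
Expand and collect terms: -3y^2 + 6y + 31 = 0.
By the quadratic formula, y = (-6 +/- sqrt(408)) / -6, so y ~= -2.3665 or y ~= 4.3665.
Neither value makes a denominator zero (y != -3, y != 4), so both are valid.

y = -2.3665 or y = 4.3665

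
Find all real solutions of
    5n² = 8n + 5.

n = -0.4806 or n = 2.0806

Rearrange to standard form: 5n² - 8n - 5 = 0.
Discriminant: (-8)² − 4·5·(-5) = 164.
Quadratic formula: n = (8 ± √164) / 10.
So n = 4/5 + √(41)/5 ≈ 2.0806 or n = 4/5 - √(41)/5 ≈ -0.4806.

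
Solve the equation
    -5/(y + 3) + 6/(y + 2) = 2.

y = -4 or y = -0.5

Multiply both sides by (y + 3)(y + 2):
-5(y + 2) + 6(y + 3) = 2(y + 3)(y + 2).
Expand and collect terms: 2y² + 9y + 4 = 0.
Factor or apply the quadratic formula: y = -0.5 or y = -4.
Neither value makes a denominator zero (y ≠ -3, y ≠ -2), so both are valid.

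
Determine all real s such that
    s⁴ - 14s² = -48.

Let u = s². The equation becomes u² - 14u + 48 = 0.
Factor: (u - 6)(u - 8) = 0, so u = 6 or u = 8.
s² = 6 gives s = ±√(6) ≈ ±2.4495.
s² = 8 gives s = ±2·√(2) ≈ ±2.8284.

s = -2.8284 or s = -2.4495 or s = 2.4495 or s = 2.8284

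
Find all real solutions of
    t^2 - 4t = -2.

Rearrange to standard form: t^2 - 4t + 2 = 0.
Discriminant: (-4)^2 - 4*1*2 = 8.
Quadratic formula: t = (4 +/- sqrt(8)) / 2.
So t = sqrt(2) + 2 ~= 3.4142 or t = 2 - sqrt(2) ~= 0.5858.

t = 0.5858 or t = 3.4142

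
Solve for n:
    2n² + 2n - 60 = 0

n = -6 or n = 5

Factor: 2(n - 5)(n + 6) = 0.
So n = 5 or n = -6.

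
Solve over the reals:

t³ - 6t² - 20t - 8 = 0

Possible rational roots are divisors of -8. Testing t = -2 gives 0, so (t + 2) is a factor.
Divide: t³ - 6t² - 20t - 8 = (t + 2)(t² - 8t - 4).
Apply the quadratic formula to t² - 8t - 4 = 0: t = (8 ± √80)/2, i.e. t ≈ 8.4721 or t ≈ -0.4721.

t = -2 or t = -0.4721 or t = 8.4721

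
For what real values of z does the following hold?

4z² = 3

Rearrange to standard form: 4z² - 3 = 0.
Discriminant: (0)² − 4·4·(-3) = 48.
Quadratic formula: z = (0 ± √48) / 8.
So z = √(3)/2 ≈ 0.866 or z = -√(3)/2 ≈ -0.866.

z = -0.866 or z = 0.866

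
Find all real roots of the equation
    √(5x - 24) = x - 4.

x = 5 or x = 8

Square both sides: 5x - 24 = (x - 4)².
Expand and rearrange: x² - 13x + 40 = 0.
Solving gives x = 8 or x = 5.
Check each candidate in the original equation:
  x = 8: √(16) = 4, while x - 4 = 4 — valid.
  x = 5: √(1) = 1, while x - 4 = 1 — valid.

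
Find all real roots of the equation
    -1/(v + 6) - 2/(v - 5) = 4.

v = -6.2616 or v = 4.5116

Multiply both sides by (v + 6)(v - 5):
-(v - 5) - 2(v + 6) = 4(v + 6)(v - 5).
Expand and collect terms: 4v² + 7v - 113 = 0.
By the quadratic formula, v = (-7 ± √1857) / 8, so v ≈ 4.5116 or v ≈ -6.2616.
Neither value makes a denominator zero (v ≠ -6, v ≠ 5), so both are valid.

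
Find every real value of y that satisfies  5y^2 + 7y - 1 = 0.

Discriminant: (7)^2 - 4*5*(-1) = 69.
Quadratic formula: y = (-7 +/- sqrt(69)) / 10.
So y = -7/10 + sqrt(69)/10 ~= 0.1307 or y = -sqrt(69)/10 - 7/10 ~= -1.5307.

y = -1.5307 or y = 0.1307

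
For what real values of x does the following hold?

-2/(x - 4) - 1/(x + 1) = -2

Multiply both sides by (x - 4)(x + 1):
-2(x + 1) - (x - 4) = -2(x - 4)(x + 1).
Expand and collect terms: -2x² + 9x + 6 = 0.
By the quadratic formula, x = (-9 ± √129) / -4, so x ≈ -0.5895 or x ≈ 5.0895.
Neither value makes a denominator zero (x ≠ 4, x ≠ -1), so both are valid.

x = -0.5895 or x = 5.0895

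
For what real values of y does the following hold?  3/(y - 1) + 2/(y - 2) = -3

Multiply both sides by (y - 1)(y - 2):
3(y - 2) + 2(y - 1) = -3(y - 1)(y - 2).
Expand and collect terms: -3y^2 + 4y + 2 = 0.
By the quadratic formula, y = (-4 +/- sqrt(40)) / -6, so y ~= -0.3874 or y ~= 1.7208.
Neither value makes a denominator zero (y != 1, y != 2), so both are valid.

y = -0.3874 or y = 1.7208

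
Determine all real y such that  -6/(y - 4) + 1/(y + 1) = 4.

y = -0.6302 or y = 2.3802

Multiply both sides by (y - 4)(y + 1):
-6(y + 1) + (y - 4) = 4(y - 4)(y + 1).
Expand and collect terms: 4y^2 - 7y - 6 = 0.
By the quadratic formula, y = (7 +/- sqrt(145)) / 8, so y ~= 2.3802 or y ~= -0.6302.
Neither value makes a denominator zero (y != 4, y != -1), so both are valid.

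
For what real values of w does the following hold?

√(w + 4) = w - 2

Square both sides: w + 4 = (w - 2)².
Expand and rearrange: w² - 5w = 0.
Solving gives w = 5 or w = 0.
Check each candidate in the original equation:
  w = 5: √(9) = 3, while w - 2 = 3 — valid.
  w = 0: √(4) = 2, while w - 2 = -2 — extraneous.

w = 5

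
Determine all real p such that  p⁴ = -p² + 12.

p = -1.7321 or p = 1.7321

Let u = p². The equation becomes u² + u - 12 = 0.
Factor: (u - 3)(u + 4) = 0, so u = 3 or u = -4.
p² = 3 gives p = ±√(3) ≈ ±1.7321.
p² = -4 < 0 has no real solution.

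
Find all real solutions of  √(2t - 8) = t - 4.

t = 4 or t = 6

Square both sides: 2t - 8 = (t - 4)².
Expand and rearrange: t² - 10t + 24 = 0.
Solving gives t = 6 or t = 4.
Check each candidate in the original equation:
  t = 6: √(4) = 2, while t - 4 = 2 — valid.
  t = 4: √(0) = 0, while t - 4 = 0 — valid.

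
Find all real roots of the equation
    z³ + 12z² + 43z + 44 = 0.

z = -6.2361 or z = -4 or z = -1.7639

Possible rational roots are divisors of 44. Testing z = -4 gives 0, so (z + 4) is a factor.
Divide: z³ + 12z² + 43z + 44 = (z + 4)(z² + 8z + 11).
Apply the quadratic formula to z² + 8z + 11 = 0: z = (-8 ± √20)/2, i.e. z ≈ -1.7639 or z ≈ -6.2361.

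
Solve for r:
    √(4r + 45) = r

r = 9

Square both sides: 4r + 45 = (r)².
Expand and rearrange: r² - 4r - 45 = 0.
Solving gives r = 9 or r = -5.
Check each candidate in the original equation:
  r = 9: √(81) = 9, while r = 9 — valid.
  r = -5: √(25) = 5, while r = -5 — extraneous.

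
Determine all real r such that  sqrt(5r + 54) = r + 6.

r = 2

Square both sides: 5r + 54 = (r + 6)^2.
Expand and rearrange: r^2 + 7r - 18 = 0.
Solving gives r = 2 or r = -9.
Check each candidate in the original equation:
  r = 2: sqrt(64) = 8, while r + 6 = 8 — valid.
  r = -9: sqrt(9) = 3, while r + 6 = -3 — extraneous.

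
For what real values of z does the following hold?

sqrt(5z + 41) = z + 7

z = -1

Square both sides: 5z + 41 = (z + 7)^2.
Expand and rearrange: z^2 + 9z + 8 = 0.
Solving gives z = -1 or z = -8.
Check each candidate in the original equation:
  z = -1: sqrt(36) = 6, while z + 7 = 6 — valid.
  z = -8: sqrt(1) = 1, while z + 7 = -1 — extraneous.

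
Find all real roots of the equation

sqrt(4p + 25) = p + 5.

p = 0

Square both sides: 4p + 25 = (p + 5)^2.
Expand and rearrange: p^2 + 6p = 0.
Solving gives p = 0 or p = -6.
Check each candidate in the original equation:
  p = 0: sqrt(25) = 5, while p + 5 = 5 — valid.
  p = -6: sqrt(1) = 1, while p + 5 = -1 — extraneous.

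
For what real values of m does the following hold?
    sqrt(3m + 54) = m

Square both sides: 3m + 54 = (m)^2.
Expand and rearrange: m^2 - 3m - 54 = 0.
Solving gives m = 9 or m = -6.
Check each candidate in the original equation:
  m = 9: sqrt(81) = 9, while m = 9 — valid.
  m = -6: sqrt(36) = 6, while m = -6 — extraneous.

m = 9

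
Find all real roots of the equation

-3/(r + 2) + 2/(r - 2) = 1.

r = -4.2749 or r = 3.2749

Multiply both sides by (r + 2)(r - 2):
-3(r - 2) + 2(r + 2) = (r + 2)(r - 2).
Expand and collect terms: r^2 + r - 14 = 0.
By the quadratic formula, r = (-1 +/- sqrt(57)) / 2, so r ~= 3.2749 or r ~= -4.2749.
Neither value makes a denominator zero (r != -2, r != 2), so both are valid.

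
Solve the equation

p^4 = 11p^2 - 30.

Let u = p^2. The equation becomes u^2 - 11u + 30 = 0.
Factor: (u - 5)(u - 6) = 0, so u = 5 or u = 6.
p^2 = 5 gives p = +/-sqrt(5) ~= +/-2.2361.
p^2 = 6 gives p = +/-sqrt(6) ~= +/-2.4495.

p = -2.4495 or p = -2.2361 or p = 2.2361 or p = 2.4495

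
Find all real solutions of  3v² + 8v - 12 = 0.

v = -3.737 or v = 1.0704

Discriminant: (8)² − 4·3·(-12) = 208.
Quadratic formula: v = (-8 ± √208) / 6.
So v = -4/3 + 2·√(13)/3 ≈ 1.0704 or v = -2·√(13)/3 - 4/3 ≈ -3.737.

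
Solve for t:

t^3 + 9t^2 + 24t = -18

t = -4.7321 or t = -3 or t = -1.2679

Rearrange: t^3 + 9t^2 + 24t + 18 = 0.
Possible rational roots are divisors of 18. Testing t = -3 gives 0, so (t + 3) is a factor.
Divide: t^3 + 9t^2 + 24t + 18 = (t + 3)(t^2 + 6t + 6).
Apply the quadratic formula to t^2 + 6t + 6 = 0: t = (-6 +/- sqrt(12))/2, i.e. t ~= -1.2679 or t ~= -4.7321.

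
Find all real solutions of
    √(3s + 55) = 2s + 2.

s = 3

Square both sides: 3s + 55 = (2s + 2)².
Expand and rearrange: 4s² + 5s - 51 = 0.
Solving gives s = 3 or s = -4.25.
Check each candidate in the original equation:
  s = 3: √(64) = 8, while 2s + 2 = 8 — valid.
  s = -4.25: √(42.25) = 6.5, while 2s + 2 = -6.5 — extraneous.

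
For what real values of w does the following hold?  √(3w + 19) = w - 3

Square both sides: 3w + 19 = (w - 3)².
Expand and rearrange: w² - 9w - 10 = 0.
Solving gives w = 10 or w = -1.
Check each candidate in the original equation:
  w = 10: √(49) = 7, while w - 3 = 7 — valid.
  w = -1: √(16) = 4, while w - 3 = -4 — extraneous.

w = 10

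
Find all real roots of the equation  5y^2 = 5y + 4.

Rearrange to standard form: 5y^2 - 5y - 4 = 0.
Discriminant: (-5)^2 - 4*5*(-4) = 105.
Quadratic formula: y = (5 +/- sqrt(105)) / 10.
So y = 1/2 + sqrt(105)/10 ~= 1.5247 or y = 1/2 - sqrt(105)/10 ~= -0.5247.

y = -0.5247 or y = 1.5247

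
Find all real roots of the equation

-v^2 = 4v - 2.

v = -4.4495 or v = 0.4495

Rearrange to standard form: -v^2 - 4v + 2 = 0.
Discriminant: (-4)^2 - 4*(-1)*2 = 24.
Quadratic formula: v = (4 +/- sqrt(24)) / (-2).
So v = -sqrt(6) - 2 ~= -4.4495 or v = -2 + sqrt(6) ~= 0.4495.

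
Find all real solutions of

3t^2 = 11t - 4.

t = 0.4093 or t = 3.2573

Rearrange to standard form: 3t^2 - 11t + 4 = 0.
Discriminant: (-11)^2 - 4*3*4 = 73.
Quadratic formula: t = (11 +/- sqrt(73)) / 6.
So t = sqrt(73)/6 + 11/6 ~= 3.2573 or t = 11/6 - sqrt(73)/6 ~= 0.4093.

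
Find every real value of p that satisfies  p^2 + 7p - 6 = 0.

Discriminant: (7)^2 - 4*1*(-6) = 73.
Quadratic formula: p = (-7 +/- sqrt(73)) / 2.
So p = -7/2 + sqrt(73)/2 ~= 0.772 or p = -sqrt(73)/2 - 7/2 ~= -7.772.

p = -7.772 or p = 0.772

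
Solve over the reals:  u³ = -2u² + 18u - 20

Rearrange: u³ + 2u² - 18u + 20 = 0.
Possible rational roots are divisors of 20. Testing u = 2 gives 0, so (u - 2) is a factor.
Divide: u³ + 2u² - 18u + 20 = (u - 2)(u² + 4u - 10).
Apply the quadratic formula to u² + 4u - 10 = 0: u = (-4 ± √56)/2, i.e. u ≈ 1.7417 or u ≈ -5.7417.

u = -5.7417 or u = 1.7417 or u = 2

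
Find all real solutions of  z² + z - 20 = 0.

z = -5 or z = 4

Factor: (z + 5)(z - 4) = 0.
So z = -5 or z = 4.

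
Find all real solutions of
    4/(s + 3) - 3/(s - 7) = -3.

Multiply both sides by (s + 3)(s - 7):
4(s - 7) - 3(s + 3) = -3(s + 3)(s - 7).
Expand and collect terms: -3s^2 + 11s + 100 = 0.
By the quadratic formula, s = (-11 +/- sqrt(1321)) / -6, so s ~= -4.2243 or s ~= 7.8909.
Neither value makes a denominator zero (s != -3, s != 7), so both are valid.

s = -4.2243 or s = 7.8909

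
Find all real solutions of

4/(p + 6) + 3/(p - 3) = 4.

Multiply both sides by (p + 6)(p - 3):
4(p - 3) + 3(p + 6) = 4(p + 6)(p - 3).
Expand and collect terms: 4p^2 + 5p - 78 = 0.
By the quadratic formula, p = (-5 +/- sqrt(1273)) / 8, so p ~= 3.8349 or p ~= -5.0849.
Neither value makes a denominator zero (p != -6, p != 3), so both are valid.

p = -5.0849 or p = 3.8349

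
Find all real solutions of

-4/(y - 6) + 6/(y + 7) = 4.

y = -5.3551 or y = 4.8551

Multiply both sides by (y - 6)(y + 7):
-4(y + 7) + 6(y - 6) = 4(y - 6)(y + 7).
Expand and collect terms: 4y² + 2y - 104 = 0.
By the quadratic formula, y = (-2 ± √1668) / 8, so y ≈ 4.8551 or y ≈ -5.3551.
Neither value makes a denominator zero (y ≠ 6, y ≠ -7), so both are valid.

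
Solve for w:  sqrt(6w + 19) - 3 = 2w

Isolate the radical: sqrt(6w + 19) = 2w + 3.
Square both sides: 6w + 19 = (2w + 3)^2.
Expand and rearrange: 4w^2 + 6w - 10 = 0.
Solving gives w = 1 or w = -2.5.
Check each candidate in the original equation:
  w = 1: sqrt(25) = 5, while 2w + 3 = 5 — valid.
  w = -2.5: sqrt(4) = 2, while 2w + 3 = -2 — extraneous.

w = 1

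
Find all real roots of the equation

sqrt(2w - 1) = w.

w = 1

Square both sides: 2w - 1 = (w)^2.
Expand and rearrange: w^2 - 2w + 1 = 0.
This gives the repeated root w = 1.
Check in the original equation:
  w = 1: sqrt(1) = 1, while w = 1 — valid.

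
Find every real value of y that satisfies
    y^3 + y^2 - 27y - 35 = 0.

y = -5 or y = -1.3166 or y = 5.3166

Possible rational roots are divisors of -35. Testing y = -5 gives 0, so (y + 5) is a factor.
Divide: y^3 + y^2 - 27y - 35 = (y + 5)(y^2 - 4y - 7).
Apply the quadratic formula to y^2 - 4y - 7 = 0: y = (4 +/- sqrt(44))/2, i.e. y ~= 5.3166 or y ~= -1.3166.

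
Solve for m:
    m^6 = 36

Let u = m^3. The equation becomes u^2 - 36 = 0.
Factor: (u - 6)(u + 6) = 0, so u = 6 or u = -6.
m^3 = 6 gives m = (6)^(1/3) ~= 1.8171.
m^3 = -6 gives m = -(6)^(1/3) ~= -1.8171.

m = -1.8171 or m = 1.8171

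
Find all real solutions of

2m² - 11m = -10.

m = 1.1492 or m = 4.3508

Rearrange to standard form: 2m² - 11m + 10 = 0.
Discriminant: (-11)² − 4·2·10 = 41.
Quadratic formula: m = (11 ± √41) / 4.
So m = √(41)/4 + 11/4 ≈ 4.3508 or m = 11/4 - √(41)/4 ≈ 1.1492.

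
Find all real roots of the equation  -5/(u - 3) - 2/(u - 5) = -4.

u = 3.8672 or u = 5.8828

Multiply both sides by (u - 3)(u - 5):
-5(u - 5) - 2(u - 3) = -4(u - 3)(u - 5).
Expand and collect terms: -4u² + 39u - 91 = 0.
By the quadratic formula, u = (-39 ± √65) / -8, so u ≈ 3.8672 or u ≈ 5.8828.
Neither value makes a denominator zero (u ≠ 3, u ≠ 5), so both are valid.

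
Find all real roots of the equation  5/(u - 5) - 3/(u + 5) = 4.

Multiply both sides by (u - 5)(u + 5):
5(u + 5) - 3(u - 5) = 4(u - 5)(u + 5).
Expand and collect terms: 4u^2 - 2u - 140 = 0.
By the quadratic formula, u = (2 +/- sqrt(2244)) / 8, so u ~= 6.1714 or u ~= -5.6714.
Neither value makes a denominator zero (u != 5, u != -5), so both are valid.

u = -5.6714 or u = 6.1714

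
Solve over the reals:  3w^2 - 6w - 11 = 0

w = -1.1602 or w = 3.1602

Discriminant: (-6)^2 - 4*3*(-11) = 168.
Quadratic formula: w = (6 +/- sqrt(168)) / 6.
So w = 1 + sqrt(42)/3 ~= 3.1602 or w = 1 - sqrt(42)/3 ~= -1.1602.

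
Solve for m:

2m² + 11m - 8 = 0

m = -6.1504 or m = 0.6504

Discriminant: (11)² − 4·2·(-8) = 185.
Quadratic formula: m = (-11 ± √185) / 4.
So m = -11/4 + √(185)/4 ≈ 0.6504 or m = -√(185)/4 - 11/4 ≈ -6.1504.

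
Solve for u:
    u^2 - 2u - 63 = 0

u = -7 or u = 9

Factor: (u + 7)(u - 9) = 0.
So u = -7 or u = 9.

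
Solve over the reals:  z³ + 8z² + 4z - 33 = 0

Possible rational roots are divisors of -33. Testing z = -3 gives 0, so (z + 3) is a factor.
Divide: z³ + 8z² + 4z - 33 = (z + 3)(z² + 5z - 11).
Apply the quadratic formula to z² + 5z - 11 = 0: z = (-5 ± √69)/2, i.e. z ≈ 1.6533 or z ≈ -6.6533.

z = -6.6533 or z = -3 or z = 1.6533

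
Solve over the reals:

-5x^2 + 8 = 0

Discriminant: (0)^2 - 4*(-5)*8 = 160.
Quadratic formula: x = (0 +/- sqrt(160)) / (-10).
So x = -2*sqrt(10)/5 ~= -1.2649 or x = 2*sqrt(10)/5 ~= 1.2649.

x = -1.2649 or x = 1.2649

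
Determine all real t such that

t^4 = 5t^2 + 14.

Let u = t^2. The equation becomes u^2 - 5u - 14 = 0.
Factor: (u - 7)(u + 2) = 0, so u = 7 or u = -2.
t^2 = 7 gives t = +/-sqrt(7) ~= +/-2.6458.
t^2 = -2 < 0 has no real solution.

t = -2.6458 or t = 2.6458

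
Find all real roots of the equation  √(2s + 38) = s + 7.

s = -1

Square both sides: 2s + 38 = (s + 7)².
Expand and rearrange: s² + 12s + 11 = 0.
Solving gives s = -1 or s = -11.
Check each candidate in the original equation:
  s = -1: √(36) = 6, while s + 7 = 6 — valid.
  s = -11: √(16) = 4, while s + 7 = -4 — extraneous.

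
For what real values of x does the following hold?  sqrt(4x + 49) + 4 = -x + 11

Isolate the radical: sqrt(4x + 49) = -x + 7.
Square both sides: 4x + 49 = (-x + 7)^2.
Expand and rearrange: x^2 - 18x = 0.
Solving gives x = 18 or x = 0.
Check each candidate in the original equation:
  x = 18: sqrt(121) = 11, while -x + 7 = -11 — extraneous.
  x = 0: sqrt(49) = 7, while -x + 7 = 7 — valid.

x = 0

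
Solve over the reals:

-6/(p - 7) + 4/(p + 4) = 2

Multiply both sides by (p - 7)(p + 4):
-6(p + 4) + 4(p - 7) = 2(p - 7)(p + 4).
Expand and collect terms: 2p² - 4p - 4 = 0.
By the quadratic formula, p = (4 ± √48) / 4, so p ≈ 2.7321 or p ≈ -0.7321.
Neither value makes a denominator zero (p ≠ 7, p ≠ -4), so both are valid.

p = -0.7321 or p = 2.7321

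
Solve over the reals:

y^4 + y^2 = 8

y = -1.5402 or y = 1.5402

Let u = y^2. The equation becomes u^2 + u - 8 = 0.
By the quadratic formula, u = -1/2 + sqrt(33)/2 or u = -sqrt(33)/2 - 1/2.
y^2 = -1/2 + sqrt(33)/2 gives y = +/-sqrt(-1/2 + sqrt(33)/2) ~= +/-1.5402.
y^2 = -sqrt(33)/2 - 1/2 < 0 has no real solution.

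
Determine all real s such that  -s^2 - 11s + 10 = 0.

s = -11.8443 or s = 0.8443

Discriminant: (-11)^2 - 4*(-1)*10 = 161.
Quadratic formula: s = (11 +/- sqrt(161)) / (-2).
So s = -sqrt(161)/2 - 11/2 ~= -11.8443 or s = -11/2 + sqrt(161)/2 ~= 0.8443.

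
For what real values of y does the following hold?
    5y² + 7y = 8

Rearrange to standard form: 5y² + 7y - 8 = 0.
Discriminant: (7)² − 4·5·(-8) = 209.
Quadratic formula: y = (-7 ± √209) / 10.
So y = -7/10 + √(209)/10 ≈ 0.7457 or y = -√(209)/10 - 7/10 ≈ -2.1457.

y = -2.1457 or y = 0.7457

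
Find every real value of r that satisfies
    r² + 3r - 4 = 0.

r = -4 or r = 1

Factor: (r + 4)(r - 1) = 0.
So r = -4 or r = 1.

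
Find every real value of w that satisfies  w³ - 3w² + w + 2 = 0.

w = -0.618 or w = 1.618 or w = 2

Possible rational roots are divisors of 2. Testing w = 2 gives 0, so (w - 2) is a factor.
Divide: w³ - 3w² + w + 2 = (w - 2)(w² - w - 1).
Apply the quadratic formula to w² - w - 1 = 0: w = (1 ± √5)/2, i.e. w ≈ 1.618 or w ≈ -0.618.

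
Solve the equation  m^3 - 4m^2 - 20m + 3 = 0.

Possible rational roots are divisors of 3. Testing m = -3 gives 0, so (m + 3) is a factor.
Divide: m^3 - 4m^2 - 20m + 3 = (m + 3)(m^2 - 7m + 1).
Apply the quadratic formula to m^2 - 7m + 1 = 0: m = (7 +/- sqrt(45))/2, i.e. m ~= 6.8541 or m ~= 0.1459.

m = -3 or m = 0.1459 or m = 6.8541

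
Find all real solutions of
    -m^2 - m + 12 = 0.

Factor: -1(m - 3)(m + 4) = 0.
So m = 3 or m = -4.

m = -4 or m = 3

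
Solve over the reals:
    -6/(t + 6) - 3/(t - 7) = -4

Multiply both sides by (t + 6)(t - 7):
-6(t - 7) - 3(t + 6) = -4(t + 6)(t - 7).
Expand and collect terms: -4t^2 + 13t + 144 = 0.
By the quadratic formula, t = (-13 +/- sqrt(2473)) / -8, so t ~= -4.5912 or t ~= 7.8412.
Neither value makes a denominator zero (t != -6, t != 7), so both are valid.

t = -4.5912 or t = 7.8412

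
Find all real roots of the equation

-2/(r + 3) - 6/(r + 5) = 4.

Multiply both sides by (r + 3)(r + 5):
-2(r + 5) - 6(r + 3) = 4(r + 3)(r + 5).
Expand and collect terms: 4r² + 40r + 88 = 0.
By the quadratic formula, r = (-40 ± √192) / 8, so r ≈ -3.2679 or r ≈ -6.7321.
Neither value makes a denominator zero (r ≠ -3, r ≠ -5), so both are valid.

r = -6.7321 or r = -3.2679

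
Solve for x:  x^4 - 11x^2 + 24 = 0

Let u = x^2. The equation becomes u^2 - 11u + 24 = 0.
Factor: (u - 8)(u - 3) = 0, so u = 8 or u = 3.
x^2 = 8 gives x = +/-2*sqrt(2) ~= +/-2.8284.
x^2 = 3 gives x = +/-sqrt(3) ~= +/-1.7321.

x = -2.8284 or x = -1.7321 or x = 1.7321 or x = 2.8284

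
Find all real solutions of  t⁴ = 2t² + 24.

Let u = t². The equation becomes u² - 2u - 24 = 0.
Factor: (u - 6)(u + 4) = 0, so u = 6 or u = -4.
t² = 6 gives t = ±√(6) ≈ ±2.4495.
t² = -4 < 0 has no real solution.

t = -2.4495 or t = 2.4495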